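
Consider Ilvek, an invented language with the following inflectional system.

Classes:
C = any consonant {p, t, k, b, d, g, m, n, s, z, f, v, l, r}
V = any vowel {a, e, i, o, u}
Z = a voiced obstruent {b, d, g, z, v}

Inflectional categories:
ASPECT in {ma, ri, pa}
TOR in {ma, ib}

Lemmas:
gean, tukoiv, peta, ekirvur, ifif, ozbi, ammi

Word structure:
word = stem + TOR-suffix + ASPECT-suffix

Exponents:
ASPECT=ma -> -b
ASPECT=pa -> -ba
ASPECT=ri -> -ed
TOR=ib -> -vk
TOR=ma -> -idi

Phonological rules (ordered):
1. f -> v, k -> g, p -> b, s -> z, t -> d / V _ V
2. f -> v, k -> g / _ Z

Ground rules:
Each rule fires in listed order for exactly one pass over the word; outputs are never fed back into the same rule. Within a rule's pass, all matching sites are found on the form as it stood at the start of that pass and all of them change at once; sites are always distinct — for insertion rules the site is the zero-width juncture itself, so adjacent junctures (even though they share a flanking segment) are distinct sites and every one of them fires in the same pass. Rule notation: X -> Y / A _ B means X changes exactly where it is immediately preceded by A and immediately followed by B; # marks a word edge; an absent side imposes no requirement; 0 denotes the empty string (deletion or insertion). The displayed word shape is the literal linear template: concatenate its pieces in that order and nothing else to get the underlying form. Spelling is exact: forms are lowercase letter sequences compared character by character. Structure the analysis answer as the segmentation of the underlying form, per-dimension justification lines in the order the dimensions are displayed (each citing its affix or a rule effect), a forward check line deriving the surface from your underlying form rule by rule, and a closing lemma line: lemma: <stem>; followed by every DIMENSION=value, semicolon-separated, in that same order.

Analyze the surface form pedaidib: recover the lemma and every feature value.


underlying: peta-idi-b
ASPECT=ma - signalled by the affix -b
TOR=ma - signalled by the affix -idi
check: petaidib -> pedaidib -> pedaidib
lemma: peta; ASPECT=ma; TOR=ma


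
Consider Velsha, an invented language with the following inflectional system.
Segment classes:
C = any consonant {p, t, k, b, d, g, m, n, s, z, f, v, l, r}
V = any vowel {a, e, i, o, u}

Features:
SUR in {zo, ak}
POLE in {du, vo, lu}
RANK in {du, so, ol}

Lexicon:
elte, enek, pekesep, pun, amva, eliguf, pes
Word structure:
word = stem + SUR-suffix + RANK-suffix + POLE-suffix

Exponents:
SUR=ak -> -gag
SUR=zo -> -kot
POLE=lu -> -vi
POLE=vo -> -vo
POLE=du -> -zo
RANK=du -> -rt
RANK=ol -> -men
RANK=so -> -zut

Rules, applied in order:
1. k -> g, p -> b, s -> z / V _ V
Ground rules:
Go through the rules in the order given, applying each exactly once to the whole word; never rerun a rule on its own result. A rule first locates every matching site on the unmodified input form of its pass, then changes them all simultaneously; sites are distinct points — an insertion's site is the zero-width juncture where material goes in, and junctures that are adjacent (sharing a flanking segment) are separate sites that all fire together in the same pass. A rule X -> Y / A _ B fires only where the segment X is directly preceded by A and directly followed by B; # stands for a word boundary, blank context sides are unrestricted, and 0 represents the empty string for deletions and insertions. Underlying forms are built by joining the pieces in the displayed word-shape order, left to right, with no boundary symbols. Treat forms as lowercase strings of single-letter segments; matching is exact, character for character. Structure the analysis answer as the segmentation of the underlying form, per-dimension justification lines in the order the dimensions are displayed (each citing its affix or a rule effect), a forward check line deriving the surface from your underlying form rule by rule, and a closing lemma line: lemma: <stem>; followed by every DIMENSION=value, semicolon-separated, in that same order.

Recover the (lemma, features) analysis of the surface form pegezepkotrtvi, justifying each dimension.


underlying: pekesep-kot-rt-vi
SUR=zo - signalled by the affix -kot
POLE=lu - signalled by the affix -vi
RANK=du - signalled by the affix -rt
check: pekesepkotrtvi -> pegezepkotrtvi
lemma: pekesep; SUR=zo; POLE=lu; RANK=du


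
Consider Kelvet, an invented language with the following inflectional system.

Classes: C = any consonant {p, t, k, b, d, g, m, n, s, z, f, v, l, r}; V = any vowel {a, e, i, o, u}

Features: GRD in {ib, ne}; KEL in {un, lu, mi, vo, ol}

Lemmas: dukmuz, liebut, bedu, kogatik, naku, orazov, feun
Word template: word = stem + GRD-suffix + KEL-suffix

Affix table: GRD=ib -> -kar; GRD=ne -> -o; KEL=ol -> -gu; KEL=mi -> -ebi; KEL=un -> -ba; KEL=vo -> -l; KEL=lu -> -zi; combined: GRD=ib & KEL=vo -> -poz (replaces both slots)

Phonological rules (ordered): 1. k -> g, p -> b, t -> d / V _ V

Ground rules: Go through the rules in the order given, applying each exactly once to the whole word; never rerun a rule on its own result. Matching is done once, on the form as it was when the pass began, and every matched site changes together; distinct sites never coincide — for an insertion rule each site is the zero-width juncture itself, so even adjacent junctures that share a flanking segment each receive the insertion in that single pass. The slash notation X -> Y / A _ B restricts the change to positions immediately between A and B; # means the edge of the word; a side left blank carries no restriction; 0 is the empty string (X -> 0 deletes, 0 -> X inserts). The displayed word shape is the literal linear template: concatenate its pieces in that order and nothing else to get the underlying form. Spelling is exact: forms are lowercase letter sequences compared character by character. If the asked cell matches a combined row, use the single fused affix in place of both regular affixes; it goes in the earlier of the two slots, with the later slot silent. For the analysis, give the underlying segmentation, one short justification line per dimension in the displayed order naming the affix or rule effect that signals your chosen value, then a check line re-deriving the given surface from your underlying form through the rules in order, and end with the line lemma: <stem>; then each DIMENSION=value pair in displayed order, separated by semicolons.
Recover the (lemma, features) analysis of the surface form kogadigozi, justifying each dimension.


underlying: kogatik-o-zi
GRD=ne - signalled by the affix -o
KEL=lu - signalled by the affix -zi
check: kogatikozi -> kogadigozi
lemma: kogatik; GRD=ne; KEL=lu


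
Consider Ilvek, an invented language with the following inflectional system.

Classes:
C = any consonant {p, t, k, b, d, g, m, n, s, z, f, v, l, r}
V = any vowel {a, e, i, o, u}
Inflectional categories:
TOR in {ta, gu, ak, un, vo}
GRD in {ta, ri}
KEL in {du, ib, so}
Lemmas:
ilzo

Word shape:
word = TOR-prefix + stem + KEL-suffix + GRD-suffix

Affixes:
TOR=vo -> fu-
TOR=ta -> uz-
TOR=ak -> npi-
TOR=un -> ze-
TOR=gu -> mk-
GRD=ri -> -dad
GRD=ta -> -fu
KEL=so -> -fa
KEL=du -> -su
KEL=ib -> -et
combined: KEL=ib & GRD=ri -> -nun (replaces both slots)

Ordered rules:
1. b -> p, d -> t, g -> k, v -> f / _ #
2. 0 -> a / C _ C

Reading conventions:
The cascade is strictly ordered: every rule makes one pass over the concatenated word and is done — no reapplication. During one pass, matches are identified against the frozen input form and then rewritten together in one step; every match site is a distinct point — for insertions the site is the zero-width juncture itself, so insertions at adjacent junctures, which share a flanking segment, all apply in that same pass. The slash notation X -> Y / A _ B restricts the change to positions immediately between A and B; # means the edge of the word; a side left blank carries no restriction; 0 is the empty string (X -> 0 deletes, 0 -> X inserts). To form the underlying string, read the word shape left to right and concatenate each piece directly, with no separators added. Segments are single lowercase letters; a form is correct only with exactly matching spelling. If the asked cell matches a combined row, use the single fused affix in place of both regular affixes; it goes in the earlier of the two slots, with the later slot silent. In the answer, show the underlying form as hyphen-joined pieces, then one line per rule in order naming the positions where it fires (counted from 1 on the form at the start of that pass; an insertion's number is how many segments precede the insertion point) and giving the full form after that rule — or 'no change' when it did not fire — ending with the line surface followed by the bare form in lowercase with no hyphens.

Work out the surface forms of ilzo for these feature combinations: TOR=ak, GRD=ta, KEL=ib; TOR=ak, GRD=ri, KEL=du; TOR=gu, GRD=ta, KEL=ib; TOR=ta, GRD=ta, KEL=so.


cell TOR=ak, GRD=ta, KEL=ib:
underlying: npi-ilzo-et-fu
1. b -> p, d -> t, g -> k, v -> f / _ #: no change
2. 0 -> a / C _ C: inserts after position(s) 1, 5, 9: napiilazoetafu
surface: napiilazoetafu

cell TOR=ak, GRD=ri, KEL=du:
underlying: npi-ilzo-su-dad
1. b -> p, d -> t, g -> k, v -> f / _ #: fires at position(s) 12: npiilzosudat
2. 0 -> a / C _ C: inserts after position(s) 1, 5: napiilazosudat
surface: napiilazosudat

cell TOR=gu, GRD=ta, KEL=ib:
underlying: mk-ilzo-et-fu
1. b -> p, d -> t, g -> k, v -> f / _ #: no change
2. 0 -> a / C _ C: inserts after position(s) 1, 4, 8: makilazoetafu
surface: makilazoetafu

cell TOR=ta, GRD=ta, KEL=so:
underlying: uz-ilzo-fa-fu
1. b -> p, d -> t, g -> k, v -> f / _ #: no change
2. 0 -> a / C _ C: inserts after position(s) 4: uzilazofafu
surface: uzilazofafu


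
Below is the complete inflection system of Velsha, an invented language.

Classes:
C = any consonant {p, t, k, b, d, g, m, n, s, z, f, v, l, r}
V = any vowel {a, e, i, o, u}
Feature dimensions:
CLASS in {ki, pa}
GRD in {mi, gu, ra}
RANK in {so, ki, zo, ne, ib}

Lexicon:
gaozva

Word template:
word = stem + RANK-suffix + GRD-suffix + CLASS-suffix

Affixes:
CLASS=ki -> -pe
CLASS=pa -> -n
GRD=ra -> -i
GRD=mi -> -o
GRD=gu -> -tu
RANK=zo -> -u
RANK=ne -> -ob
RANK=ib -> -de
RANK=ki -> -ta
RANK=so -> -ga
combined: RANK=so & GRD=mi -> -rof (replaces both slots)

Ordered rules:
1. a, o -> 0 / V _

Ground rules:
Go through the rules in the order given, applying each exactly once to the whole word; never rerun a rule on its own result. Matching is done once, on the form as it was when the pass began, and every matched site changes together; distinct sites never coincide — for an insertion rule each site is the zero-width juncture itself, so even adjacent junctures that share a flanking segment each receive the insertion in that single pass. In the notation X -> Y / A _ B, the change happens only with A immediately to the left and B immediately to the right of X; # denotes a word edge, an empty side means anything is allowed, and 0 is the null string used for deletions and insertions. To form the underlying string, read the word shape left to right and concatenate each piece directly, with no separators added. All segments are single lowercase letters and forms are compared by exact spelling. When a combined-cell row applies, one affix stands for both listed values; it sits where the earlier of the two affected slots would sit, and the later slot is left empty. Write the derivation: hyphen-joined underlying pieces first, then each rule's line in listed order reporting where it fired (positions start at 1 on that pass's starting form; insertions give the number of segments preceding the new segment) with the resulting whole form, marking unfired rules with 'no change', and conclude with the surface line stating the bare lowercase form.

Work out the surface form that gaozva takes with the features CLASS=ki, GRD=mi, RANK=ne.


underlying: gaozva-ob-o-pe
1. a, o -> 0 / V _: fires at position(s) 3, 7: gazvabope
surface: gazvabope


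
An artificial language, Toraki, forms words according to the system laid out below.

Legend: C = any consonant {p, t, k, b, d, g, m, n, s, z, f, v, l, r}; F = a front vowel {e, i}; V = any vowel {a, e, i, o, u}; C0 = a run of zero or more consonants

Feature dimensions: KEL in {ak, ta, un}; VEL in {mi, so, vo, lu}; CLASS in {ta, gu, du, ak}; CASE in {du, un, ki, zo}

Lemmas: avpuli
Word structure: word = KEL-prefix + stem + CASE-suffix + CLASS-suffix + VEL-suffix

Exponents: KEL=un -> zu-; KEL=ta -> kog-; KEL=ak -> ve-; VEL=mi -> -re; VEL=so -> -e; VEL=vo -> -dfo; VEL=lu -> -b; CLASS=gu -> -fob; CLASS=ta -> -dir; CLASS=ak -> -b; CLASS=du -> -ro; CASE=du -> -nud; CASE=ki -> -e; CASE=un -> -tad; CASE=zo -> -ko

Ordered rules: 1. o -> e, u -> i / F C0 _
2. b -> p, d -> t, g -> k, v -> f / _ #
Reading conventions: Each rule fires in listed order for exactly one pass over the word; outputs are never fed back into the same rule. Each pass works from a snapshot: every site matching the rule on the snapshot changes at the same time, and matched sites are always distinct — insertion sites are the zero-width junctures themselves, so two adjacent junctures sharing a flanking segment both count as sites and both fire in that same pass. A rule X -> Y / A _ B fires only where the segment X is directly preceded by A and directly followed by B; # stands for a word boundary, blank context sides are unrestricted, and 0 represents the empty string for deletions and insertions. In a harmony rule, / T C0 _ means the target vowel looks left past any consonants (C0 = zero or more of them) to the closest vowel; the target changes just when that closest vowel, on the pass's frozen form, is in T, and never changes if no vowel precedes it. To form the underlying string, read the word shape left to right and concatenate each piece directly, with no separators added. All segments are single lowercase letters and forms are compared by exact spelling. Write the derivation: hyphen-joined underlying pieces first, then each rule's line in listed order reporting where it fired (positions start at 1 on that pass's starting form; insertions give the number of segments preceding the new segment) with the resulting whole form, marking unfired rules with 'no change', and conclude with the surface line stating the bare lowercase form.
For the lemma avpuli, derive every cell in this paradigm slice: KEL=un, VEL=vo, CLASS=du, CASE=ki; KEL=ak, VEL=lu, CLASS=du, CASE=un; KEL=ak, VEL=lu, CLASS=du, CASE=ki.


cell KEL=un, VEL=vo, CLASS=du, CASE=ki:
underlying: zu-avpuli-e-ro-dfo
1. o -> e, u -> i / F C0 _: fires at position(s) 11: zuavpulieredfo
2. b -> p, d -> t, g -> k, v -> f / _ #: no change
surface: zuavpulieredfo

cell KEL=ak, VEL=lu, CLASS=du, CASE=un:
underlying: ve-avpuli-tad-ro-b
1. o -> e, u -> i / F C0 _: no change
2. b -> p, d -> t, g -> k, v -> f / _ #: fires at position(s) 14: veavpulitadrop
surface: veavpulitadrop

cell KEL=ak, VEL=lu, CLASS=du, CASE=ki:
underlying: ve-avpuli-e-ro-b
1. o -> e, u -> i / F C0 _: fires at position(s) 11: veavpuliereb
2. b -> p, d -> t, g -> k, v -> f / _ #: fires at position(s) 12: veavpulierep
surface: veavpulierep


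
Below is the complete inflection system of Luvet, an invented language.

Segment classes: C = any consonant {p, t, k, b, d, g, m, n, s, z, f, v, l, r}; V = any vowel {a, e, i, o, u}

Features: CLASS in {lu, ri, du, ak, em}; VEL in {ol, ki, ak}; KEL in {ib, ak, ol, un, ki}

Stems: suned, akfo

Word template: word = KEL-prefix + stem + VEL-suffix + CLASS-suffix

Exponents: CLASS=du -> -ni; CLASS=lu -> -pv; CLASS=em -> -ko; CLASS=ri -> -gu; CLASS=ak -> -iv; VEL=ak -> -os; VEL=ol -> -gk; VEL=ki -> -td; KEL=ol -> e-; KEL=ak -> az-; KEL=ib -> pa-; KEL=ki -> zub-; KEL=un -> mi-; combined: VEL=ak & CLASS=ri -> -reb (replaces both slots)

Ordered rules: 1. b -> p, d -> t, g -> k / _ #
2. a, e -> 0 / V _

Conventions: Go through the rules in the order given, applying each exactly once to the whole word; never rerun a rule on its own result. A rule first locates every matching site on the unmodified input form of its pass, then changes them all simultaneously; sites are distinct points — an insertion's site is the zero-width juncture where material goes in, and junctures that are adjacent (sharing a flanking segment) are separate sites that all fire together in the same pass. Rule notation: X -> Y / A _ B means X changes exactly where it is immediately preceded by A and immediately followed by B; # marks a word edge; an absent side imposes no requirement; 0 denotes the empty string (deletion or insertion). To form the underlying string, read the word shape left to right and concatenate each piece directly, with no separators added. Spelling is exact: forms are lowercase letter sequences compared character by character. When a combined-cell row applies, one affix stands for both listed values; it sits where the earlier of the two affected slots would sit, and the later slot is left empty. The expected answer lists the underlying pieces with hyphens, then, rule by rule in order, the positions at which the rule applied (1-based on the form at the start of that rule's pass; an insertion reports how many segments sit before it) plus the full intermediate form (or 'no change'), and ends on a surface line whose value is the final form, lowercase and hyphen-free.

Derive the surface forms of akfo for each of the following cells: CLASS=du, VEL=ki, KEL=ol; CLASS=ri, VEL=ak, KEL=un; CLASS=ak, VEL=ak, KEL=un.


cell CLASS=du, VEL=ki, KEL=ol:
underlying: e-akfo-td-ni
1. b -> p, d -> t, g -> k / _ #: no change
2. a, e -> 0 / V _: fires at position(s) 2: ekfotdni
surface: ekfotdni

cell CLASS=ri, VEL=ak, KEL=un:
underlying: mi-akfo-reb
1. b -> p, d -> t, g -> k / _ #: fires at position(s) 9: miakforep
2. a, e -> 0 / V _: fires at position(s) 3: mikforep
surface: mikforep

cell CLASS=ak, VEL=ak, KEL=un:
underlying: mi-akfo-os-iv
1. b -> p, d -> t, g -> k / _ #: no change
2. a, e -> 0 / V _: fires at position(s) 3: mikfoosiv
surface: mikfoosiv


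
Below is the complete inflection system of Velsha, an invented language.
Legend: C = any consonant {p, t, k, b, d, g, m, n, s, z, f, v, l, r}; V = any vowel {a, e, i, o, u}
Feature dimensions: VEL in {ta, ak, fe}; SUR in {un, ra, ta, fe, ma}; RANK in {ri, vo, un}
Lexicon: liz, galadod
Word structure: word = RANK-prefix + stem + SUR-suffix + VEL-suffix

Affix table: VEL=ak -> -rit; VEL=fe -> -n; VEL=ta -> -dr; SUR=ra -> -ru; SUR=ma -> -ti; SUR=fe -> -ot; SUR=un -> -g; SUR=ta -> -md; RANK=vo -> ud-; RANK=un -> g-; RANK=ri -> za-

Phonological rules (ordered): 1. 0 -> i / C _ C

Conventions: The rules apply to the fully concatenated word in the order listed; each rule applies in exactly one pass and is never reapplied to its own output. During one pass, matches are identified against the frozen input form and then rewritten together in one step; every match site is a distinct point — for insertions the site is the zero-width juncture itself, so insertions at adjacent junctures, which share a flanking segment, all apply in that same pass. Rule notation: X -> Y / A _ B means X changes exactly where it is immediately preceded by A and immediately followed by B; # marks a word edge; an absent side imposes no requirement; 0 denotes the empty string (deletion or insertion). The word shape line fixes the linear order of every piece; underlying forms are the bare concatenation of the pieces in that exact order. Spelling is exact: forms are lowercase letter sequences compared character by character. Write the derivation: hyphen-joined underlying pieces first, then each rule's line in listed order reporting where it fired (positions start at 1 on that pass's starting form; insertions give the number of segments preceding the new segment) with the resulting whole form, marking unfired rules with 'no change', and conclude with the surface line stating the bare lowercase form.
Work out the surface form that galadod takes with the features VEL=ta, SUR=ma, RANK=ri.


underlying: za-galadod-ti-dr
1. 0 -> i / C _ C: inserts after position(s) 9, 12: zagaladoditidir
surface: zagaladoditidir


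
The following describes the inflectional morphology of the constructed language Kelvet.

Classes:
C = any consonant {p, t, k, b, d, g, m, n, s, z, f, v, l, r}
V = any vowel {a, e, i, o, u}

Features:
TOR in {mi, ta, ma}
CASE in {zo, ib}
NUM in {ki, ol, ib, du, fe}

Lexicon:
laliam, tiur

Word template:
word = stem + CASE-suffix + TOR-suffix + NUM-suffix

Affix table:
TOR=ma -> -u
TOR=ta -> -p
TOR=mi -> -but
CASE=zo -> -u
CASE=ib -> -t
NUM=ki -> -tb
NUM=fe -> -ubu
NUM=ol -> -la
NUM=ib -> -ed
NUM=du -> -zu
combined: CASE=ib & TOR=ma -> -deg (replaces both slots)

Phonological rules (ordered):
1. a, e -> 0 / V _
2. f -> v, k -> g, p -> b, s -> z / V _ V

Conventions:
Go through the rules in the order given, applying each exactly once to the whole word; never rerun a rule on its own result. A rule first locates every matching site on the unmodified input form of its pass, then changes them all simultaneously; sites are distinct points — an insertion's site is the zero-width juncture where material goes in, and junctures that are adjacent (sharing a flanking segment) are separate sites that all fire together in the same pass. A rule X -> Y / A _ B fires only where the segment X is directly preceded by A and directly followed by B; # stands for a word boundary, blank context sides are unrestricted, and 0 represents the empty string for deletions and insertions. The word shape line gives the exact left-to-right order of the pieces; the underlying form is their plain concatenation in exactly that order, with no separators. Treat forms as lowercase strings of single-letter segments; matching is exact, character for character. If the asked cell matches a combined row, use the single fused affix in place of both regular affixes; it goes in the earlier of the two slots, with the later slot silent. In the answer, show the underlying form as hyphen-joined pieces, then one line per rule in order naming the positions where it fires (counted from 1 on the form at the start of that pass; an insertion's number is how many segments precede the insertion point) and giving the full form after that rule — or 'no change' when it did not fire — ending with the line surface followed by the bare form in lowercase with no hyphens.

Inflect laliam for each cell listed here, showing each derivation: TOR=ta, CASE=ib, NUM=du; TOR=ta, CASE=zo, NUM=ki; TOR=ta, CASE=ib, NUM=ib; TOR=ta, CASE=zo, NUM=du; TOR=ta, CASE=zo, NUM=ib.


cell TOR=ta, CASE=ib, NUM=du:
underlying: laliam-t-p-zu
1. a, e -> 0 / V _: fires at position(s) 5: lalimtpzu
2. f -> v, k -> g, p -> b, s -> z / V _ V: no change
surface: lalimtpzu

cell TOR=ta, CASE=zo, NUM=ki:
underlying: laliam-u-p-tb
1. a, e -> 0 / V _: fires at position(s) 5: lalimuptb
2. f -> v, k -> g, p -> b, s -> z / V _ V: no change
surface: lalimuptb

cell TOR=ta, CASE=ib, NUM=ib:
underlying: laliam-t-p-ed
1. a, e -> 0 / V _: fires at position(s) 5: lalimtped
2. f -> v, k -> g, p -> b, s -> z / V _ V: no change
surface: lalimtped

cell TOR=ta, CASE=zo, NUM=du:
underlying: laliam-u-p-zu
1. a, e -> 0 / V _: fires at position(s) 5: lalimupzu
2. f -> v, k -> g, p -> b, s -> z / V _ V: no change
surface: lalimupzu

cell TOR=ta, CASE=zo, NUM=ib:
underlying: laliam-u-p-ed
1. a, e -> 0 / V _: fires at position(s) 5: lalimuped
2. f -> v, k -> g, p -> b, s -> z / V _ V: fires at position(s) 7: lalimubed
surface: lalimubed


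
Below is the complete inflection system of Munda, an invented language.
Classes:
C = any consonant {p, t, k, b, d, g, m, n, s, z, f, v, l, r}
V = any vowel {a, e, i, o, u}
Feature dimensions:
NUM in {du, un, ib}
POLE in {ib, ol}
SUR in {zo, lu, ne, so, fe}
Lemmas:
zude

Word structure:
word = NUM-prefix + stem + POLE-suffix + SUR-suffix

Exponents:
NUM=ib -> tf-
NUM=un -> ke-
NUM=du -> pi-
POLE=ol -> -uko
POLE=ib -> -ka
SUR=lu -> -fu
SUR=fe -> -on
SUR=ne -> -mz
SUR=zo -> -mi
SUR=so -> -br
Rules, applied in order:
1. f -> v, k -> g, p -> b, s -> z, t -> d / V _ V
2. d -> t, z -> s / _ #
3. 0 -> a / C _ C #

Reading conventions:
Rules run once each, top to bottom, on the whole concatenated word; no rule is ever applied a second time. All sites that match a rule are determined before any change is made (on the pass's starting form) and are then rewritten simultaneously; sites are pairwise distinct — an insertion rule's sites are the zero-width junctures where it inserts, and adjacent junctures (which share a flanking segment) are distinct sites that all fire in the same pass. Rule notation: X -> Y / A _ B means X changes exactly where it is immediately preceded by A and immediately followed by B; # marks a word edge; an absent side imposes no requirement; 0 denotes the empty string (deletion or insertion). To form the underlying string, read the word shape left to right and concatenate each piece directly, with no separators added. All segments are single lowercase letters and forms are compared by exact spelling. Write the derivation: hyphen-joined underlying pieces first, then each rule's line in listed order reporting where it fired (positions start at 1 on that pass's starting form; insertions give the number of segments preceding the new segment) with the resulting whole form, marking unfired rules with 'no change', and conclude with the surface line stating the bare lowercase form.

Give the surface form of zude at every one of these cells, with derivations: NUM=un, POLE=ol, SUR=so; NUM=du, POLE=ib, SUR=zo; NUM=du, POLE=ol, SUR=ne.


cell NUM=un, POLE=ol, SUR=so:
underlying: ke-zude-uko-br
1. f -> v, k -> g, p -> b, s -> z, t -> d / V _ V: fires at position(s) 8: kezudeugobr
2. d -> t, z -> s / _ #: no change
3. 0 -> a / C _ C #: inserts after position(s) 10: kezudeugobar
surface: kezudeugobar

cell NUM=du, POLE=ib, SUR=zo:
underlying: pi-zude-ka-mi
1. f -> v, k -> g, p -> b, s -> z, t -> d / V _ V: fires at position(s) 7: pizudegami
2. d -> t, z -> s / _ #: no change
3. 0 -> a / C _ C #: no change
surface: pizudegami

cell NUM=du, POLE=ol, SUR=ne:
underlying: pi-zude-uko-mz
1. f -> v, k -> g, p -> b, s -> z, t -> d / V _ V: fires at position(s) 8: pizudeugomz
2. d -> t, z -> s / _ #: fires at position(s) 11: pizudeugoms
3. 0 -> a / C _ C #: inserts after position(s) 10: pizudeugomas
surface: pizudeugomas


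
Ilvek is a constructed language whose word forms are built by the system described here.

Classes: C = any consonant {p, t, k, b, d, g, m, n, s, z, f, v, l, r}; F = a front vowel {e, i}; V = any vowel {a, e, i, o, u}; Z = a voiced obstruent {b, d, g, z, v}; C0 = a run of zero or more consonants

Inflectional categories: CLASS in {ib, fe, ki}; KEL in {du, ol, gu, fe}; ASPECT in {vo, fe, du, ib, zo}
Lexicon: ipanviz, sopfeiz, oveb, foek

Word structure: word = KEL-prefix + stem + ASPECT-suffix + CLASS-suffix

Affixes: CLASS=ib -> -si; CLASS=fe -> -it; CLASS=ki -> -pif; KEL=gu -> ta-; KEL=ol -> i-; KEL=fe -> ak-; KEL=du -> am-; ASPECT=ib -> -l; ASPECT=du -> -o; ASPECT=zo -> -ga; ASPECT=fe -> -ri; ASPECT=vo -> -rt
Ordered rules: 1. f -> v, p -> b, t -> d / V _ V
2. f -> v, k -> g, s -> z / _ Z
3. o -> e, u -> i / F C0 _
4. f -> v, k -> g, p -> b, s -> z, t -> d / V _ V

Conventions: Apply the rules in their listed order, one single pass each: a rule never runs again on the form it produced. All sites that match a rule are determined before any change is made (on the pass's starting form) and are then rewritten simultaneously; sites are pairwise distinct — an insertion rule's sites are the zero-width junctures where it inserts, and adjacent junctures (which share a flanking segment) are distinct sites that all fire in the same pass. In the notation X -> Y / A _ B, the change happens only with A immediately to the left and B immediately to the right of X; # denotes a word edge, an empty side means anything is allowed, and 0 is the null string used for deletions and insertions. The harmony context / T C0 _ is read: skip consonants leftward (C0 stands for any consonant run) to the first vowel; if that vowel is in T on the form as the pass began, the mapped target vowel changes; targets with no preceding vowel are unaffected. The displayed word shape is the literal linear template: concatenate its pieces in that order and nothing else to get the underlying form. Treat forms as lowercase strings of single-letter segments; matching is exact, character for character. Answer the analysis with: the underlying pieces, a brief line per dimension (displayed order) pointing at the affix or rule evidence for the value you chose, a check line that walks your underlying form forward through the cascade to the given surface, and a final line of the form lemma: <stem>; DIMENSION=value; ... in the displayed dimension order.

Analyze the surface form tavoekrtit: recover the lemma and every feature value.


underlying: ta-foek-rt-it
CLASS=fe - signalled by the affix -it
KEL=gu - signalled by the affix ta-
ASPECT=vo - signalled by the affix -rt
check: tafoekrtit -> tavoekrtit -> tavoekrtit -> tavoekrtit -> tavoekrtit
lemma: foek; CLASS=fe; KEL=gu; ASPECT=vo


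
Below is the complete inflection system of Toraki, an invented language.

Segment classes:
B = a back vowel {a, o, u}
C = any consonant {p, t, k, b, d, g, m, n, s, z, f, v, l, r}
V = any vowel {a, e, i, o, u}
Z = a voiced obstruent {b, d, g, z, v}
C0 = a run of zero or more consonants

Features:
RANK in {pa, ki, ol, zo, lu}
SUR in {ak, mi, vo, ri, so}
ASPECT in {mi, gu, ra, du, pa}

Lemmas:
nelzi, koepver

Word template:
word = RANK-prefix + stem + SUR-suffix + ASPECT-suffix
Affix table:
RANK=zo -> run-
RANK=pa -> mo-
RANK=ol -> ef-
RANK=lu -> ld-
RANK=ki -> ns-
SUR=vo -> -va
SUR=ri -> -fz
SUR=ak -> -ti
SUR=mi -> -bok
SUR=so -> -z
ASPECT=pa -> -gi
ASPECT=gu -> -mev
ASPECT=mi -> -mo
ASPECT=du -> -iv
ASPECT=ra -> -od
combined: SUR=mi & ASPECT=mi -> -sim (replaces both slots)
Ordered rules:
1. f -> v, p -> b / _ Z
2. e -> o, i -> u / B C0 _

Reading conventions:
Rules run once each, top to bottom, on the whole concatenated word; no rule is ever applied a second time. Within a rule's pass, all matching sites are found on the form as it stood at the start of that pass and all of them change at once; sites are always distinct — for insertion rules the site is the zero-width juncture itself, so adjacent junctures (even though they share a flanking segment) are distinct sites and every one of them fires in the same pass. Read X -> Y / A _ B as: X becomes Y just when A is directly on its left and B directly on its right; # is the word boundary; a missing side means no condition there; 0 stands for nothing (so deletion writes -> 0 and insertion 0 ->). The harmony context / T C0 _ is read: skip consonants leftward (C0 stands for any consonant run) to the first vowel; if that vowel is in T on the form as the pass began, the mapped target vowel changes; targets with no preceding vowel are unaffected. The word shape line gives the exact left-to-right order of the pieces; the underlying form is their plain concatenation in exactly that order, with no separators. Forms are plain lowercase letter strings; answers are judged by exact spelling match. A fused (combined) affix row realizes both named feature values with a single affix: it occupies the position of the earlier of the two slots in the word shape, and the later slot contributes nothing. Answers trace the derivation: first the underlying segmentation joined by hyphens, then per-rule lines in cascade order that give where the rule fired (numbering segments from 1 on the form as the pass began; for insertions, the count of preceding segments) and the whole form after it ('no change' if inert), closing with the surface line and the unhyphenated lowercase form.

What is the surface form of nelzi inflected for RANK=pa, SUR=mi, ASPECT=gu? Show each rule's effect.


underlying: mo-nelzi-bok-mev
1. f -> v, p -> b / _ Z: no change
2. e -> o, i -> u / B C0 _: fires at position(s) 4, 12: monolzibokmov
surface: monolzibokmov


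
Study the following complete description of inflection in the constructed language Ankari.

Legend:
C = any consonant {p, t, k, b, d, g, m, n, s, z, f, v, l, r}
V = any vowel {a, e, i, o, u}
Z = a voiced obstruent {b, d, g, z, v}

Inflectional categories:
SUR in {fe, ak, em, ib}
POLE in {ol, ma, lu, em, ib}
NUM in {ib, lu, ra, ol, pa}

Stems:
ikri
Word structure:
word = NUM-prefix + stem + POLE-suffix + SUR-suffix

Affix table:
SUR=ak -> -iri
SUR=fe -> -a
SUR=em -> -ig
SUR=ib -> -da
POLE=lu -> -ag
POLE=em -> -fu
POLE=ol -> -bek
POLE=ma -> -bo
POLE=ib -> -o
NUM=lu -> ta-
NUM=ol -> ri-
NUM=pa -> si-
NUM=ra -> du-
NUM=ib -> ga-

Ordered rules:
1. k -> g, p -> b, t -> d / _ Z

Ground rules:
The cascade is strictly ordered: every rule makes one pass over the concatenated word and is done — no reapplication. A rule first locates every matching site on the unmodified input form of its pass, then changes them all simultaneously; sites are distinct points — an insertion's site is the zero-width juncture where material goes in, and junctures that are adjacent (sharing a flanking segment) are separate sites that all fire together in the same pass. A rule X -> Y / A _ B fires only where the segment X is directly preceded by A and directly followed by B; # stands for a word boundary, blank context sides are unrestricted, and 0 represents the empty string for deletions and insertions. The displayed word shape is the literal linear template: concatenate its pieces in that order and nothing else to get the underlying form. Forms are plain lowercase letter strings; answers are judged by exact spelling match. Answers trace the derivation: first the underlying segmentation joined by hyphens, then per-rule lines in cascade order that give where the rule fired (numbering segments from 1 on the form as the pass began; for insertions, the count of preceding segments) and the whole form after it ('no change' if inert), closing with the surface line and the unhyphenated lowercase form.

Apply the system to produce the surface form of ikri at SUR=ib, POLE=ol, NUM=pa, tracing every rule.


underlying: si-ikri-bek-da
1. k -> g, p -> b, t -> d / _ Z: fires at position(s) 9: siikribegda
surface: siikribegda


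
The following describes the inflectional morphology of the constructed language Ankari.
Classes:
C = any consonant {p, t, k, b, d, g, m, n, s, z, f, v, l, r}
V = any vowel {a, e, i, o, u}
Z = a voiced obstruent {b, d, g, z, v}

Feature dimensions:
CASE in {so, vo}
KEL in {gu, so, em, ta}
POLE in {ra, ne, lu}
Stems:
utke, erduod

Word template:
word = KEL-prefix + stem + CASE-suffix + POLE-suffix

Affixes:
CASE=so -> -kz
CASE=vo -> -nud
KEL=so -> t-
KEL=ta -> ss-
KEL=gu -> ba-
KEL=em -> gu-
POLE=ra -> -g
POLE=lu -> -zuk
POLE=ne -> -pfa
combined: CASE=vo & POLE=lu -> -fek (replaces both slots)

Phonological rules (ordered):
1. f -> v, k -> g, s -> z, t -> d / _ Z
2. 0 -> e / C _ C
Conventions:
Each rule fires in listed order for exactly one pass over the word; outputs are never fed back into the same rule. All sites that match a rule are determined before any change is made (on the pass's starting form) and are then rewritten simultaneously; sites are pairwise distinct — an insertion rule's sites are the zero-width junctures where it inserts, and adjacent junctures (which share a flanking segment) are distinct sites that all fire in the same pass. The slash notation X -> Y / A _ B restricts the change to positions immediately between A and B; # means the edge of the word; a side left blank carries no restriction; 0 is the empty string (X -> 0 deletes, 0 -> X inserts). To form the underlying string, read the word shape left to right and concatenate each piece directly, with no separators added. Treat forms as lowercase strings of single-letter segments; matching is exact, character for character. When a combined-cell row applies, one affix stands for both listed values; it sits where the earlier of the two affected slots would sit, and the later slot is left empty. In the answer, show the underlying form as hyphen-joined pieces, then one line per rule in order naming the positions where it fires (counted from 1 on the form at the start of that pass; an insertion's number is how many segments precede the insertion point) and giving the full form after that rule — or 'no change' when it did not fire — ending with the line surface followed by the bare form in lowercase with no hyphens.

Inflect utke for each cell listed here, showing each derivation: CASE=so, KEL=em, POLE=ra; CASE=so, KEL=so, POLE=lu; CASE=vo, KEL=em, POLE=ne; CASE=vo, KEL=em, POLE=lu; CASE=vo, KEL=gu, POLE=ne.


cell CASE=so, KEL=em, POLE=ra:
underlying: gu-utke-kz-g
1. f -> v, k -> g, s -> z, t -> d / _ Z: fires at position(s) 7: guutkegzg
2. 0 -> e / C _ C: inserts after position(s) 4, 7, 8: guutekegezeg
surface: guutekegezeg

cell CASE=so, KEL=so, POLE=lu:
underlying: t-utke-kz-zuk
1. f -> v, k -> g, s -> z, t -> d / _ Z: fires at position(s) 6: tutkegzzuk
2. 0 -> e / C _ C: inserts after position(s) 3, 6, 7: tutekegezezuk
surface: tutekegezezuk

cell CASE=vo, KEL=em, POLE=ne:
underlying: gu-utke-nud-pfa
1. f -> v, k -> g, s -> z, t -> d / _ Z: no change
2. 0 -> e / C _ C: inserts after position(s) 4, 9, 10: guutekenudepefa
surface: guutekenudepefa

cell CASE=vo, KEL=em, POLE=lu:
underlying: gu-utke-fek
1. f -> v, k -> g, s -> z, t -> d / _ Z: no change
2. 0 -> e / C _ C: inserts after position(s) 4: guutekefek
surface: guutekefek

cell CASE=vo, KEL=gu, POLE=ne:
underlying: ba-utke-nud-pfa
1. f -> v, k -> g, s -> z, t -> d / _ Z: no change
2. 0 -> e / C _ C: inserts after position(s) 4, 9, 10: bautekenudepefa
surface: bautekenudepefa


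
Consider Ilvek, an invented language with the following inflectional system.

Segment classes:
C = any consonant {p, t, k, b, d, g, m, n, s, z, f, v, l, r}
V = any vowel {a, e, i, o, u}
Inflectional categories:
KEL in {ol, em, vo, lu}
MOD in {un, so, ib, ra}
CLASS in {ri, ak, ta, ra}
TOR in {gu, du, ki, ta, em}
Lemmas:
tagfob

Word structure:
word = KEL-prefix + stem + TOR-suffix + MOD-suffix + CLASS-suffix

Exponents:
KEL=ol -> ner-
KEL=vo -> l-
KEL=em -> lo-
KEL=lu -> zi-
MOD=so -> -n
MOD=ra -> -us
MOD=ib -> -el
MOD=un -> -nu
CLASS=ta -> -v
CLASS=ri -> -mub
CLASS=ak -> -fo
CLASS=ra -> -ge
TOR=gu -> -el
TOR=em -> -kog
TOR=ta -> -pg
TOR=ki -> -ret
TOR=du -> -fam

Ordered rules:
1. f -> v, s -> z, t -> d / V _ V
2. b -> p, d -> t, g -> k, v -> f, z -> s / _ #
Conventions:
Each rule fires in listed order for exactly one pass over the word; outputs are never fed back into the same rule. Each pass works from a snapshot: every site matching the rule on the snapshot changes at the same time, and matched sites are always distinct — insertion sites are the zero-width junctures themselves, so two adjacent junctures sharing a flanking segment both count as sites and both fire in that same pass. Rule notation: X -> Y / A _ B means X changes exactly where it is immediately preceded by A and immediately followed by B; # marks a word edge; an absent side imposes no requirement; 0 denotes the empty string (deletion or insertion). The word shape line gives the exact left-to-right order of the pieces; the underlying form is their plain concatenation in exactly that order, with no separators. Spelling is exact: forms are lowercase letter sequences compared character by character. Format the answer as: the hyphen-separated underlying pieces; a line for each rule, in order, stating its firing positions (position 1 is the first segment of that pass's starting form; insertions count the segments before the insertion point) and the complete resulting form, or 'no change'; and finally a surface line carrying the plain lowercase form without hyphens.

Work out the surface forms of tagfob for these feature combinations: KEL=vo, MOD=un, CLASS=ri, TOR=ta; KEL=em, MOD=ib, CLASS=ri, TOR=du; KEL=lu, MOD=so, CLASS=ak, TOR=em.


cell KEL=vo, MOD=un, CLASS=ri, TOR=ta:
underlying: l-tagfob-pg-nu-mub
1. f -> v, s -> z, t -> d / V _ V: no change
2. b -> p, d -> t, g -> k, v -> f, z -> s / _ #: fires at position(s) 14: ltagfobpgnumup
surface: ltagfobpgnumup

cell KEL=em, MOD=ib, CLASS=ri, TOR=du:
underlying: lo-tagfob-fam-el-mub
1. f -> v, s -> z, t -> d / V _ V: fires at position(s) 3: lodagfobfamelmub
2. b -> p, d -> t, g -> k, v -> f, z -> s / _ #: fires at position(s) 16: lodagfobfamelmup
surface: lodagfobfamelmup

cell KEL=lu, MOD=so, CLASS=ak, TOR=em:
underlying: zi-tagfob-kog-n-fo
1. f -> v, s -> z, t -> d / V _ V: fires at position(s) 3: zidagfobkognfo
2. b -> p, d -> t, g -> k, v -> f, z -> s / _ #: no change
surface: zidagfobkognfo
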